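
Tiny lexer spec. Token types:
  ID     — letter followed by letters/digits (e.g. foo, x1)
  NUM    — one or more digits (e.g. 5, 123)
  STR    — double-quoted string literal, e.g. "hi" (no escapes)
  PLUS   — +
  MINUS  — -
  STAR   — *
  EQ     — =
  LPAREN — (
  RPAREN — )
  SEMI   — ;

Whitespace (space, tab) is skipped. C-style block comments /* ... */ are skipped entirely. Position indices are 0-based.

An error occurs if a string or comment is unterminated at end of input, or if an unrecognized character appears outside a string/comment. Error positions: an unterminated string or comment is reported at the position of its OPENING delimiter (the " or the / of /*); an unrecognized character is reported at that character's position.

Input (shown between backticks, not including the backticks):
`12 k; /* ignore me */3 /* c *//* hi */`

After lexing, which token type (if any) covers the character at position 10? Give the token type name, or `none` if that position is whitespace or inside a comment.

pos=0: emit NUM '12' (now at pos=2)
pos=3: emit ID 'k' (now at pos=4)
pos=4: emit SEMI ';'
pos=6: enter COMMENT mode (saw '/*')
exit COMMENT mode (now at pos=21)
pos=21: emit NUM '3' (now at pos=22)
pos=23: enter COMMENT mode (saw '/*')
exit COMMENT mode (now at pos=30)
pos=30: enter COMMENT mode (saw '/*')
exit COMMENT mode (now at pos=38)
DONE. 4 tokens: [NUM, ID, SEMI, NUM]
Position 10: char is 'g' -> none

Answer: none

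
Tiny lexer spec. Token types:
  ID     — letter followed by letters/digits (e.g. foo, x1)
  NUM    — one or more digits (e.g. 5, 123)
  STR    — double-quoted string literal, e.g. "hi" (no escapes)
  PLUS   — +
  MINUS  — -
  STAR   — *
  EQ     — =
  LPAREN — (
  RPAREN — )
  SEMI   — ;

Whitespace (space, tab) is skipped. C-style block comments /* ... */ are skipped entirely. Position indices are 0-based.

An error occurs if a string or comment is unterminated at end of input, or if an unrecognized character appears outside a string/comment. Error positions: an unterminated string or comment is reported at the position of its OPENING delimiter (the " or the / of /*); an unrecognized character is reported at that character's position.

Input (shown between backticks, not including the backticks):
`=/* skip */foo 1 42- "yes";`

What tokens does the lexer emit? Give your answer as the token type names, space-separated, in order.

pos=0: emit EQ '='
pos=1: enter COMMENT mode (saw '/*')
exit COMMENT mode (now at pos=11)
pos=11: emit ID 'foo' (now at pos=14)
pos=15: emit NUM '1' (now at pos=16)
pos=17: emit NUM '42' (now at pos=19)
pos=19: emit MINUS '-'
pos=21: enter STRING mode
pos=21: emit STR "yes" (now at pos=26)
pos=26: emit SEMI ';'
DONE. 7 tokens: [EQ, ID, NUM, NUM, MINUS, STR, SEMI]

Answer: EQ ID NUM NUM MINUS STR SEMI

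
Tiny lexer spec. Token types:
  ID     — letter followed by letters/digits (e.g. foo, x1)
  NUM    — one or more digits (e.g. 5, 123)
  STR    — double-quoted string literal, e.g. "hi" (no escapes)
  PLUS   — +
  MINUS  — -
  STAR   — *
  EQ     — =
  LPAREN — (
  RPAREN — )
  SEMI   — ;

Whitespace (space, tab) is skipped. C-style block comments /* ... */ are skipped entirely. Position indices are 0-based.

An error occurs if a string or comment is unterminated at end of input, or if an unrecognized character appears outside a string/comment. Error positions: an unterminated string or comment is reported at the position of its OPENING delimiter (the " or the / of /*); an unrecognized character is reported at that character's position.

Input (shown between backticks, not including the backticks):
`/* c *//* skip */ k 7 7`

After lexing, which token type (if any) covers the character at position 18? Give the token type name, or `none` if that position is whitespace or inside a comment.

Answer: ID

Derivation:
pos=0: enter COMMENT mode (saw '/*')
exit COMMENT mode (now at pos=7)
pos=7: enter COMMENT mode (saw '/*')
exit COMMENT mode (now at pos=17)
pos=18: emit ID 'k' (now at pos=19)
pos=20: emit NUM '7' (now at pos=21)
pos=22: emit NUM '7' (now at pos=23)
DONE. 3 tokens: [ID, NUM, NUM]
Position 18: char is 'k' -> ID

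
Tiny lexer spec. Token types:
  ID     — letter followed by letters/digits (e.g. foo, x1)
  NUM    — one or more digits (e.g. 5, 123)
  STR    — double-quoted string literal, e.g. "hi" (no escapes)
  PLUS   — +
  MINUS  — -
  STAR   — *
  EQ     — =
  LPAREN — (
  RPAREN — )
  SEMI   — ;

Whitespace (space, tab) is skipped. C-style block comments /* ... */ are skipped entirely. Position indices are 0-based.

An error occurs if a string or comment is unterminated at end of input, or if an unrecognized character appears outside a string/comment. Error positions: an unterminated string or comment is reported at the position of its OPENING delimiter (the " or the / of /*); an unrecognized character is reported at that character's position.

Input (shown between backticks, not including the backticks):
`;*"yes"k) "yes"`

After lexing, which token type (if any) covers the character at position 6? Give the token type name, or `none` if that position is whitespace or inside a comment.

pos=0: emit SEMI ';'
pos=1: emit STAR '*'
pos=2: enter STRING mode
pos=2: emit STR "yes" (now at pos=7)
pos=7: emit ID 'k' (now at pos=8)
pos=8: emit RPAREN ')'
pos=10: enter STRING mode
pos=10: emit STR "yes" (now at pos=15)
DONE. 6 tokens: [SEMI, STAR, STR, ID, RPAREN, STR]
Position 6: char is '"' -> STR

Answer: STR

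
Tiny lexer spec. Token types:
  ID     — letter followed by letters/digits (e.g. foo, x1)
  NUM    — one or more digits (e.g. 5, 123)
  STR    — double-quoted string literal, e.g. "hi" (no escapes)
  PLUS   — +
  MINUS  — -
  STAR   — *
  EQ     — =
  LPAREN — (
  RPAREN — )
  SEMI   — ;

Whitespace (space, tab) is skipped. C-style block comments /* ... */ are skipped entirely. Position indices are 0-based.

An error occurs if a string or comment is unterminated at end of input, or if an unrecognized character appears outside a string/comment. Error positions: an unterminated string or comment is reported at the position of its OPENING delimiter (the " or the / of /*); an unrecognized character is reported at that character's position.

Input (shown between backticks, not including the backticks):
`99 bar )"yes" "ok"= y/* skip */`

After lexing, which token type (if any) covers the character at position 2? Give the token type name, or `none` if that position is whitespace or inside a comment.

pos=0: emit NUM '99' (now at pos=2)
pos=3: emit ID 'bar' (now at pos=6)
pos=7: emit RPAREN ')'
pos=8: enter STRING mode
pos=8: emit STR "yes" (now at pos=13)
pos=14: enter STRING mode
pos=14: emit STR "ok" (now at pos=18)
pos=18: emit EQ '='
pos=20: emit ID 'y' (now at pos=21)
pos=21: enter COMMENT mode (saw '/*')
exit COMMENT mode (now at pos=31)
DONE. 7 tokens: [NUM, ID, RPAREN, STR, STR, EQ, ID]
Position 2: char is ' ' -> none

Answer: none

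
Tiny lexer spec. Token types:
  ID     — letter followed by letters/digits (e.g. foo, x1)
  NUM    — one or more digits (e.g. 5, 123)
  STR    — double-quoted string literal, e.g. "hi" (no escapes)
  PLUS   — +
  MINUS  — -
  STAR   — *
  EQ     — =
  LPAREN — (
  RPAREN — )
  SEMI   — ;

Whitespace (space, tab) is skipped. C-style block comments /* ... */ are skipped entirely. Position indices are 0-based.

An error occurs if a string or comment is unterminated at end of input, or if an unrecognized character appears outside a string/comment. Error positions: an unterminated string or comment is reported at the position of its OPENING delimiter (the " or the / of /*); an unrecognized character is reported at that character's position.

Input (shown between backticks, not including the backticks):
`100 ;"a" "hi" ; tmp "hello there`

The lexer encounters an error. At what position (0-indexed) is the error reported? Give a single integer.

pos=0: emit NUM '100' (now at pos=3)
pos=4: emit SEMI ';'
pos=5: enter STRING mode
pos=5: emit STR "a" (now at pos=8)
pos=9: enter STRING mode
pos=9: emit STR "hi" (now at pos=13)
pos=14: emit SEMI ';'
pos=16: emit ID 'tmp' (now at pos=19)
pos=20: enter STRING mode
pos=20: ERROR — unterminated string

Answer: 20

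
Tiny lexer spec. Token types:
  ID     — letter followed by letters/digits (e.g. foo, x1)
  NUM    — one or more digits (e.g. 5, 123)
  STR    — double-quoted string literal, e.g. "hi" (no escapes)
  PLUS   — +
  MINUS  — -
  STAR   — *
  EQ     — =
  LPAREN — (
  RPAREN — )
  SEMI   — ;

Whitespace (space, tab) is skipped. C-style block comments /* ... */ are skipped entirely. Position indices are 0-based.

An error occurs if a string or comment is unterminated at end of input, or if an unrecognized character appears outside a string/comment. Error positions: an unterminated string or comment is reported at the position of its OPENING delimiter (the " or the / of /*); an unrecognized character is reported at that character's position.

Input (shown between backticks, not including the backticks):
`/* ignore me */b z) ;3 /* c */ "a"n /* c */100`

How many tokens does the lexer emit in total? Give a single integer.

pos=0: enter COMMENT mode (saw '/*')
exit COMMENT mode (now at pos=15)
pos=15: emit ID 'b' (now at pos=16)
pos=17: emit ID 'z' (now at pos=18)
pos=18: emit RPAREN ')'
pos=20: emit SEMI ';'
pos=21: emit NUM '3' (now at pos=22)
pos=23: enter COMMENT mode (saw '/*')
exit COMMENT mode (now at pos=30)
pos=31: enter STRING mode
pos=31: emit STR "a" (now at pos=34)
pos=34: emit ID 'n' (now at pos=35)
pos=36: enter COMMENT mode (saw '/*')
exit COMMENT mode (now at pos=43)
pos=43: emit NUM '100' (now at pos=46)
DONE. 8 tokens: [ID, ID, RPAREN, SEMI, NUM, STR, ID, NUM]

Answer: 8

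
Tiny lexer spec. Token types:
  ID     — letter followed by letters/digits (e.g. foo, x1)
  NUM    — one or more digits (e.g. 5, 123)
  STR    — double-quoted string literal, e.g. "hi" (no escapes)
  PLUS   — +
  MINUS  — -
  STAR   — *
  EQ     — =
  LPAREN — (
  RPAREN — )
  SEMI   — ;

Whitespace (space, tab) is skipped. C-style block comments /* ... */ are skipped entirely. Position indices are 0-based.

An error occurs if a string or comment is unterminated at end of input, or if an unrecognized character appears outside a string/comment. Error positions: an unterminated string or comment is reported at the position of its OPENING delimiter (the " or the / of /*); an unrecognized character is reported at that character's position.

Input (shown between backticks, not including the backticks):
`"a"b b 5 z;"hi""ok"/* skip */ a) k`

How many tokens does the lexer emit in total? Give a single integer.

Answer: 11

Derivation:
pos=0: enter STRING mode
pos=0: emit STR "a" (now at pos=3)
pos=3: emit ID 'b' (now at pos=4)
pos=5: emit ID 'b' (now at pos=6)
pos=7: emit NUM '5' (now at pos=8)
pos=9: emit ID 'z' (now at pos=10)
pos=10: emit SEMI ';'
pos=11: enter STRING mode
pos=11: emit STR "hi" (now at pos=15)
pos=15: enter STRING mode
pos=15: emit STR "ok" (now at pos=19)
pos=19: enter COMMENT mode (saw '/*')
exit COMMENT mode (now at pos=29)
pos=30: emit ID 'a' (now at pos=31)
pos=31: emit RPAREN ')'
pos=33: emit ID 'k' (now at pos=34)
DONE. 11 tokens: [STR, ID, ID, NUM, ID, SEMI, STR, STR, ID, RPAREN, ID]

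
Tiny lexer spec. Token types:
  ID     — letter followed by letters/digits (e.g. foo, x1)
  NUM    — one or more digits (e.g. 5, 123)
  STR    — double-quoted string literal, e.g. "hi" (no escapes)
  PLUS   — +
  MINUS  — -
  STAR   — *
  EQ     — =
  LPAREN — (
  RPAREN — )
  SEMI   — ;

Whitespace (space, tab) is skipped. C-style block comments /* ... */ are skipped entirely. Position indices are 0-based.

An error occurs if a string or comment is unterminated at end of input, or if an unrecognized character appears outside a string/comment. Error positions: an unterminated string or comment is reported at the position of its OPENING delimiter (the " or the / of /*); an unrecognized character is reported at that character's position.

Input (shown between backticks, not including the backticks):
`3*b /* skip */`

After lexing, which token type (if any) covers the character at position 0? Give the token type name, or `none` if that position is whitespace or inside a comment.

Answer: NUM

Derivation:
pos=0: emit NUM '3' (now at pos=1)
pos=1: emit STAR '*'
pos=2: emit ID 'b' (now at pos=3)
pos=4: enter COMMENT mode (saw '/*')
exit COMMENT mode (now at pos=14)
DONE. 3 tokens: [NUM, STAR, ID]
Position 0: char is '3' -> NUM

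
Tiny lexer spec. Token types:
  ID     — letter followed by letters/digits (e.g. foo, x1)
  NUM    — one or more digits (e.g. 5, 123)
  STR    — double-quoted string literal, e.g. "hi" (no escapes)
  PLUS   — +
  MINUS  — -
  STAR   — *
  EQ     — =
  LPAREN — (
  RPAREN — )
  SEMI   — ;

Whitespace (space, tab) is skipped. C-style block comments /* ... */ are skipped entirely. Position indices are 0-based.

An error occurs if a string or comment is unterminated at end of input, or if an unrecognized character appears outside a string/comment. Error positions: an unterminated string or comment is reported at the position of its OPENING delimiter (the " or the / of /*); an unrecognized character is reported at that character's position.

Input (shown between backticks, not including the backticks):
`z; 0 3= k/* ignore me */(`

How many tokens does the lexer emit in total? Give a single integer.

pos=0: emit ID 'z' (now at pos=1)
pos=1: emit SEMI ';'
pos=3: emit NUM '0' (now at pos=4)
pos=5: emit NUM '3' (now at pos=6)
pos=6: emit EQ '='
pos=8: emit ID 'k' (now at pos=9)
pos=9: enter COMMENT mode (saw '/*')
exit COMMENT mode (now at pos=24)
pos=24: emit LPAREN '('
DONE. 7 tokens: [ID, SEMI, NUM, NUM, EQ, ID, LPAREN]

Answer: 7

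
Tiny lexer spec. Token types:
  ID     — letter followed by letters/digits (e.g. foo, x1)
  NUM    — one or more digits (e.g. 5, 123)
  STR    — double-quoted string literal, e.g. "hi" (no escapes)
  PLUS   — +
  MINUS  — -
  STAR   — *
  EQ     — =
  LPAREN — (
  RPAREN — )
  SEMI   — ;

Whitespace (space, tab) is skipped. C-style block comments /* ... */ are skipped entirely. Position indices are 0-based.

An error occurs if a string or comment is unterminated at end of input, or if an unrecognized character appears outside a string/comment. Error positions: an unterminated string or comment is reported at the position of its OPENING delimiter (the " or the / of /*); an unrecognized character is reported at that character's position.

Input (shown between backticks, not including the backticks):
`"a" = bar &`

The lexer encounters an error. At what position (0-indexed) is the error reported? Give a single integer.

Answer: 10

Derivation:
pos=0: enter STRING mode
pos=0: emit STR "a" (now at pos=3)
pos=4: emit EQ '='
pos=6: emit ID 'bar' (now at pos=9)
pos=10: ERROR — unrecognized char '&'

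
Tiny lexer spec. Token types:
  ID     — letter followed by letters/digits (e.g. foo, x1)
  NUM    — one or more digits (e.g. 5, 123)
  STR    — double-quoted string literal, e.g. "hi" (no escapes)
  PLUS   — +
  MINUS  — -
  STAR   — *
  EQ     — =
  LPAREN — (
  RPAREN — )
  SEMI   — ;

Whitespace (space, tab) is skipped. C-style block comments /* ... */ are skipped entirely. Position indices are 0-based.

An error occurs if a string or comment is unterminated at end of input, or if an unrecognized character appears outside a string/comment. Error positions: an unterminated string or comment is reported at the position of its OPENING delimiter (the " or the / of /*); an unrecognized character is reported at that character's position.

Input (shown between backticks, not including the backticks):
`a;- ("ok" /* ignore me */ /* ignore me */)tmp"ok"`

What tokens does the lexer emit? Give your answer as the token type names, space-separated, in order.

Answer: ID SEMI MINUS LPAREN STR RPAREN ID STR

Derivation:
pos=0: emit ID 'a' (now at pos=1)
pos=1: emit SEMI ';'
pos=2: emit MINUS '-'
pos=4: emit LPAREN '('
pos=5: enter STRING mode
pos=5: emit STR "ok" (now at pos=9)
pos=10: enter COMMENT mode (saw '/*')
exit COMMENT mode (now at pos=25)
pos=26: enter COMMENT mode (saw '/*')
exit COMMENT mode (now at pos=41)
pos=41: emit RPAREN ')'
pos=42: emit ID 'tmp' (now at pos=45)
pos=45: enter STRING mode
pos=45: emit STR "ok" (now at pos=49)
DONE. 8 tokens: [ID, SEMI, MINUS, LPAREN, STR, RPAREN, ID, STR]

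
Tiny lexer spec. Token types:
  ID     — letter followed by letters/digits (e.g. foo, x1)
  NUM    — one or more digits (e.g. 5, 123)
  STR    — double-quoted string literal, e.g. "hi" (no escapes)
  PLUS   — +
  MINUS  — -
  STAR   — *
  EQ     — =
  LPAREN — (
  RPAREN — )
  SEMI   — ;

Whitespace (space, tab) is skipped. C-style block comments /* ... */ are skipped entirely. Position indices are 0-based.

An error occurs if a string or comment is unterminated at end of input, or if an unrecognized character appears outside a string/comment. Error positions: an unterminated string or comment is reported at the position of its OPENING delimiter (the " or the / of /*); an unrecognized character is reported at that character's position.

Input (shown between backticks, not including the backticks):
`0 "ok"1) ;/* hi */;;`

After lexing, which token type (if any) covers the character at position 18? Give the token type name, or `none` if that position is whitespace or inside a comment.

pos=0: emit NUM '0' (now at pos=1)
pos=2: enter STRING mode
pos=2: emit STR "ok" (now at pos=6)
pos=6: emit NUM '1' (now at pos=7)
pos=7: emit RPAREN ')'
pos=9: emit SEMI ';'
pos=10: enter COMMENT mode (saw '/*')
exit COMMENT mode (now at pos=18)
pos=18: emit SEMI ';'
pos=19: emit SEMI ';'
DONE. 7 tokens: [NUM, STR, NUM, RPAREN, SEMI, SEMI, SEMI]
Position 18: char is ';' -> SEMI

Answer: SEMI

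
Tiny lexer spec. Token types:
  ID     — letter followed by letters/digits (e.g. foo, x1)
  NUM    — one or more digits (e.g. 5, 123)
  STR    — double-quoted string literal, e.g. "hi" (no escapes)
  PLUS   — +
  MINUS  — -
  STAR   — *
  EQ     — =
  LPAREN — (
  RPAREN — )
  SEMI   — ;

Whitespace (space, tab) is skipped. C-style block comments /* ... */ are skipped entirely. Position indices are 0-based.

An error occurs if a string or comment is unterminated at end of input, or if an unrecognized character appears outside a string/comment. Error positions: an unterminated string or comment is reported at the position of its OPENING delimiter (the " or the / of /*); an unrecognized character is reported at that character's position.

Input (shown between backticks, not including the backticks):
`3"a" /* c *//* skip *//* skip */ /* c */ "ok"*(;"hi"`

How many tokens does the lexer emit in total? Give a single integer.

Answer: 7

Derivation:
pos=0: emit NUM '3' (now at pos=1)
pos=1: enter STRING mode
pos=1: emit STR "a" (now at pos=4)
pos=5: enter COMMENT mode (saw '/*')
exit COMMENT mode (now at pos=12)
pos=12: enter COMMENT mode (saw '/*')
exit COMMENT mode (now at pos=22)
pos=22: enter COMMENT mode (saw '/*')
exit COMMENT mode (now at pos=32)
pos=33: enter COMMENT mode (saw '/*')
exit COMMENT mode (now at pos=40)
pos=41: enter STRING mode
pos=41: emit STR "ok" (now at pos=45)
pos=45: emit STAR '*'
pos=46: emit LPAREN '('
pos=47: emit SEMI ';'
pos=48: enter STRING mode
pos=48: emit STR "hi" (now at pos=52)
DONE. 7 tokens: [NUM, STR, STR, STAR, LPAREN, SEMI, STR]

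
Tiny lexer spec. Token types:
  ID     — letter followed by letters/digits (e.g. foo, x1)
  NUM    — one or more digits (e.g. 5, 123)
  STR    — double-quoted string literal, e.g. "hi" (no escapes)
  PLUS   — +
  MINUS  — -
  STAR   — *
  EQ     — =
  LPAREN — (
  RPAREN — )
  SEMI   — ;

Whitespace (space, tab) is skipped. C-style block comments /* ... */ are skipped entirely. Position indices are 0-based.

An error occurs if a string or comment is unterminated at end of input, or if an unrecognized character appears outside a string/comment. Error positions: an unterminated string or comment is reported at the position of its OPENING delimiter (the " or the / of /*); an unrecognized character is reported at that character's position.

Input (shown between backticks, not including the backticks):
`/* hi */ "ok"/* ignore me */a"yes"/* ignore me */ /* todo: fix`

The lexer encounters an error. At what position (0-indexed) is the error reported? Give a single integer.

Answer: 50

Derivation:
pos=0: enter COMMENT mode (saw '/*')
exit COMMENT mode (now at pos=8)
pos=9: enter STRING mode
pos=9: emit STR "ok" (now at pos=13)
pos=13: enter COMMENT mode (saw '/*')
exit COMMENT mode (now at pos=28)
pos=28: emit ID 'a' (now at pos=29)
pos=29: enter STRING mode
pos=29: emit STR "yes" (now at pos=34)
pos=34: enter COMMENT mode (saw '/*')
exit COMMENT mode (now at pos=49)
pos=50: enter COMMENT mode (saw '/*')
pos=50: ERROR — unterminated comment (reached EOF)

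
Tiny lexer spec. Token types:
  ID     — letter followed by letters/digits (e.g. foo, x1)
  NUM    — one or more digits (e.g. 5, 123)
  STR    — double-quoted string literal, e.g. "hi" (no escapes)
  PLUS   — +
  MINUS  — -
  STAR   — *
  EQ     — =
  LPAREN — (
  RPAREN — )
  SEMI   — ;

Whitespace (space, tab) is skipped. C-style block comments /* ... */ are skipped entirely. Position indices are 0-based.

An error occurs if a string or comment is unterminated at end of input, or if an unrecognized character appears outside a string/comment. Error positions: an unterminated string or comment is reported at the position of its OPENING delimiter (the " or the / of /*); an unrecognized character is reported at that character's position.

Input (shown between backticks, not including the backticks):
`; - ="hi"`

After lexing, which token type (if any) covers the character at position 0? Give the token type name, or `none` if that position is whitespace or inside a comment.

pos=0: emit SEMI ';'
pos=2: emit MINUS '-'
pos=4: emit EQ '='
pos=5: enter STRING mode
pos=5: emit STR "hi" (now at pos=9)
DONE. 4 tokens: [SEMI, MINUS, EQ, STR]
Position 0: char is ';' -> SEMI

Answer: SEMI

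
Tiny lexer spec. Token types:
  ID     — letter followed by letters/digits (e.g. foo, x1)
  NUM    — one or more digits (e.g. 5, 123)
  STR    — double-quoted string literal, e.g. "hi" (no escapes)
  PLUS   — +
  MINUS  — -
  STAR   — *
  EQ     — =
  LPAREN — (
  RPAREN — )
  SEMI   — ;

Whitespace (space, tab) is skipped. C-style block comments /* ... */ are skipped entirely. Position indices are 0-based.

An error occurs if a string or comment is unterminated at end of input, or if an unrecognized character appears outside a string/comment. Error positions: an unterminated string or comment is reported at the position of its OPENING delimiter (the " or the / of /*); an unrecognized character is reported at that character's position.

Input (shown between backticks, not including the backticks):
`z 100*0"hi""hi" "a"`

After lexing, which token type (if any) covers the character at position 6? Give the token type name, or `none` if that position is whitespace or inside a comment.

pos=0: emit ID 'z' (now at pos=1)
pos=2: emit NUM '100' (now at pos=5)
pos=5: emit STAR '*'
pos=6: emit NUM '0' (now at pos=7)
pos=7: enter STRING mode
pos=7: emit STR "hi" (now at pos=11)
pos=11: enter STRING mode
pos=11: emit STR "hi" (now at pos=15)
pos=16: enter STRING mode
pos=16: emit STR "a" (now at pos=19)
DONE. 7 tokens: [ID, NUM, STAR, NUM, STR, STR, STR]
Position 6: char is '0' -> NUM

Answer: NUM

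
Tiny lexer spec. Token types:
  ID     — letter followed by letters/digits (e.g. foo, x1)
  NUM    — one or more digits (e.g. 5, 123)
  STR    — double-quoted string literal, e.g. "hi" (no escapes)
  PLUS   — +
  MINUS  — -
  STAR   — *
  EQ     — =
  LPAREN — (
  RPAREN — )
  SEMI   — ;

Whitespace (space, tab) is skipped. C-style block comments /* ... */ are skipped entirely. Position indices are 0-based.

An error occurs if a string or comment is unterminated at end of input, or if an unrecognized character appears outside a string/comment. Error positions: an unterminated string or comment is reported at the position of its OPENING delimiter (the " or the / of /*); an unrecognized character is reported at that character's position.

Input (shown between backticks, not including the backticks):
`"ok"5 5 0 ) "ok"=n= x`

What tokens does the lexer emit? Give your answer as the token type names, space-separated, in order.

Answer: STR NUM NUM NUM RPAREN STR EQ ID EQ ID

Derivation:
pos=0: enter STRING mode
pos=0: emit STR "ok" (now at pos=4)
pos=4: emit NUM '5' (now at pos=5)
pos=6: emit NUM '5' (now at pos=7)
pos=8: emit NUM '0' (now at pos=9)
pos=10: emit RPAREN ')'
pos=12: enter STRING mode
pos=12: emit STR "ok" (now at pos=16)
pos=16: emit EQ '='
pos=17: emit ID 'n' (now at pos=18)
pos=18: emit EQ '='
pos=20: emit ID 'x' (now at pos=21)
DONE. 10 tokens: [STR, NUM, NUM, NUM, RPAREN, STR, EQ, ID, EQ, ID]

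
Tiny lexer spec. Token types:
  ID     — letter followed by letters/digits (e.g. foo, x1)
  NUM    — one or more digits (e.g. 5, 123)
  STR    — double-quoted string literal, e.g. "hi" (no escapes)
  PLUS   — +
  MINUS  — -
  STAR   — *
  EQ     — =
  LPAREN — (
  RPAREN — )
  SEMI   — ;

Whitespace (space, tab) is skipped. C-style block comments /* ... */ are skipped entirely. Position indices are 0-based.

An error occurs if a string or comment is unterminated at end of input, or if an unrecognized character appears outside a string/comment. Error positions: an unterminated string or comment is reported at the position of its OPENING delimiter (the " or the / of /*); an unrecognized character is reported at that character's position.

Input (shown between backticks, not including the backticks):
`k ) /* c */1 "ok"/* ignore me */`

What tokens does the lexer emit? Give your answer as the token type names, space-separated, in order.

pos=0: emit ID 'k' (now at pos=1)
pos=2: emit RPAREN ')'
pos=4: enter COMMENT mode (saw '/*')
exit COMMENT mode (now at pos=11)
pos=11: emit NUM '1' (now at pos=12)
pos=13: enter STRING mode
pos=13: emit STR "ok" (now at pos=17)
pos=17: enter COMMENT mode (saw '/*')
exit COMMENT mode (now at pos=32)
DONE. 4 tokens: [ID, RPAREN, NUM, STR]

Answer: ID RPAREN NUM STR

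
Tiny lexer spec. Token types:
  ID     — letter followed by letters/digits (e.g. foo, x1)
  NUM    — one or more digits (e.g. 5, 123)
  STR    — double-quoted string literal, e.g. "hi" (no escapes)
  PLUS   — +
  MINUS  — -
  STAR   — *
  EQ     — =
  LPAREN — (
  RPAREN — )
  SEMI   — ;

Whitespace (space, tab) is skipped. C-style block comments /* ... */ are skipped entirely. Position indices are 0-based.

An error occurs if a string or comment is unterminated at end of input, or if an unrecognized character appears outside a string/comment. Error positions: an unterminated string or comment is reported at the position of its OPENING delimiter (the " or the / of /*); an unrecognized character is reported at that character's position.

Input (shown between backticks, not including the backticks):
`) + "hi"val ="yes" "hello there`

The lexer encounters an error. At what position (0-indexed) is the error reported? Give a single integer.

Answer: 19

Derivation:
pos=0: emit RPAREN ')'
pos=2: emit PLUS '+'
pos=4: enter STRING mode
pos=4: emit STR "hi" (now at pos=8)
pos=8: emit ID 'val' (now at pos=11)
pos=12: emit EQ '='
pos=13: enter STRING mode
pos=13: emit STR "yes" (now at pos=18)
pos=19: enter STRING mode
pos=19: ERROR — unterminated string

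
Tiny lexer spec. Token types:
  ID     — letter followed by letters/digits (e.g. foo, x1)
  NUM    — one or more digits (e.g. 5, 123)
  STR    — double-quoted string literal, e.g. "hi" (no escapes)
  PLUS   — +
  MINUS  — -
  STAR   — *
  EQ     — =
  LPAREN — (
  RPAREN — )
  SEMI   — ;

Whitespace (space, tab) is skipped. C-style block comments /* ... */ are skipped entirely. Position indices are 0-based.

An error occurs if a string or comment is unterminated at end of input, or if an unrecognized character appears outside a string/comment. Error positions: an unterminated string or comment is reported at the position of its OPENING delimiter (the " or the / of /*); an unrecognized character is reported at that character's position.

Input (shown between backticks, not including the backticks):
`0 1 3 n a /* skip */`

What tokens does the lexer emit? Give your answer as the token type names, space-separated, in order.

Answer: NUM NUM NUM ID ID

Derivation:
pos=0: emit NUM '0' (now at pos=1)
pos=2: emit NUM '1' (now at pos=3)
pos=4: emit NUM '3' (now at pos=5)
pos=6: emit ID 'n' (now at pos=7)
pos=8: emit ID 'a' (now at pos=9)
pos=10: enter COMMENT mode (saw '/*')
exit COMMENT mode (now at pos=20)
DONE. 5 tokens: [NUM, NUM, NUM, ID, ID]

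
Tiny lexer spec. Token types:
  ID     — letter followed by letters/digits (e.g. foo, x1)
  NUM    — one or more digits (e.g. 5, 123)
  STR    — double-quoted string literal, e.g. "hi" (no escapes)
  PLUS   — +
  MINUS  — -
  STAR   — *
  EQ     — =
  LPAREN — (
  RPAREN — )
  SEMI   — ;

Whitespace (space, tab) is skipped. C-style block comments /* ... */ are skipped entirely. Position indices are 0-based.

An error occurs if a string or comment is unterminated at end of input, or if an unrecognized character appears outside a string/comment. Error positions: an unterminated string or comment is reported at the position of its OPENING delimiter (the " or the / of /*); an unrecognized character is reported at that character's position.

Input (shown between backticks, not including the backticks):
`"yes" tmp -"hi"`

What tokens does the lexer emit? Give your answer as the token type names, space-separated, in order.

Answer: STR ID MINUS STR

Derivation:
pos=0: enter STRING mode
pos=0: emit STR "yes" (now at pos=5)
pos=6: emit ID 'tmp' (now at pos=9)
pos=10: emit MINUS '-'
pos=11: enter STRING mode
pos=11: emit STR "hi" (now at pos=15)
DONE. 4 tokens: [STR, ID, MINUS, STR]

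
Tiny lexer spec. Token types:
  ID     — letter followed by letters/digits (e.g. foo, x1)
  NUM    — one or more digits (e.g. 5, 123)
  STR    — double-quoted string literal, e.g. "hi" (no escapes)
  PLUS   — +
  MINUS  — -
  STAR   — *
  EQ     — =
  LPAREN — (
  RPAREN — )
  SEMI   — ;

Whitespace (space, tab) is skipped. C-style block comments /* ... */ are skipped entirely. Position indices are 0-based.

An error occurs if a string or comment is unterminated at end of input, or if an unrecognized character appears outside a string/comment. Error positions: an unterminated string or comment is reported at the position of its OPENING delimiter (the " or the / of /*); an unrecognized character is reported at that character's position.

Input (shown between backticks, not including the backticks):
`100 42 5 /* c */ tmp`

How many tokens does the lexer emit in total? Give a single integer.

Answer: 4

Derivation:
pos=0: emit NUM '100' (now at pos=3)
pos=4: emit NUM '42' (now at pos=6)
pos=7: emit NUM '5' (now at pos=8)
pos=9: enter COMMENT mode (saw '/*')
exit COMMENT mode (now at pos=16)
pos=17: emit ID 'tmp' (now at pos=20)
DONE. 4 tokens: [NUM, NUM, NUM, ID]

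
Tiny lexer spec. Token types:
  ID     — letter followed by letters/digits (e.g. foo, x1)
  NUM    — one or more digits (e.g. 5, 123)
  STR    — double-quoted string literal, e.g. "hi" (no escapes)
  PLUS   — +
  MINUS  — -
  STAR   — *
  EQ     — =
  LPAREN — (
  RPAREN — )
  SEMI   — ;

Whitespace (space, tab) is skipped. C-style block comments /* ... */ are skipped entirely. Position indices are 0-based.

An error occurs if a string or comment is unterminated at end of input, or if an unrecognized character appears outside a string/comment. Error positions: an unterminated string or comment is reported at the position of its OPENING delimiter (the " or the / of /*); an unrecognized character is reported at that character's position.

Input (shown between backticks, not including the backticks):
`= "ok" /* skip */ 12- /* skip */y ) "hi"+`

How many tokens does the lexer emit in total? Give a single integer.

pos=0: emit EQ '='
pos=2: enter STRING mode
pos=2: emit STR "ok" (now at pos=6)
pos=7: enter COMMENT mode (saw '/*')
exit COMMENT mode (now at pos=17)
pos=18: emit NUM '12' (now at pos=20)
pos=20: emit MINUS '-'
pos=22: enter COMMENT mode (saw '/*')
exit COMMENT mode (now at pos=32)
pos=32: emit ID 'y' (now at pos=33)
pos=34: emit RPAREN ')'
pos=36: enter STRING mode
pos=36: emit STR "hi" (now at pos=40)
pos=40: emit PLUS '+'
DONE. 8 tokens: [EQ, STR, NUM, MINUS, ID, RPAREN, STR, PLUS]

Answer: 8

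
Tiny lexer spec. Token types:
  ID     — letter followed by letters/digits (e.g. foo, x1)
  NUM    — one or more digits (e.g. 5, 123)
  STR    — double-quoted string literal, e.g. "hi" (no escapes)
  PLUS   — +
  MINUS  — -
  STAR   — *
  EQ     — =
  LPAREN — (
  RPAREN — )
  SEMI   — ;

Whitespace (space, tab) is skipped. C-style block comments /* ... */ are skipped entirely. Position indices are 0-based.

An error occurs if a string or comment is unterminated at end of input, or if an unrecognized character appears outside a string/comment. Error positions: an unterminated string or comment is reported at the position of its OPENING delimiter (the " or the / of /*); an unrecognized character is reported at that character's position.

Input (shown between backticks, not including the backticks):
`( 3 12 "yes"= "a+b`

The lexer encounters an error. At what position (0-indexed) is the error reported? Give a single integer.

pos=0: emit LPAREN '('
pos=2: emit NUM '3' (now at pos=3)
pos=4: emit NUM '12' (now at pos=6)
pos=7: enter STRING mode
pos=7: emit STR "yes" (now at pos=12)
pos=12: emit EQ '='
pos=14: enter STRING mode
pos=14: ERROR — unterminated string

Answer: 14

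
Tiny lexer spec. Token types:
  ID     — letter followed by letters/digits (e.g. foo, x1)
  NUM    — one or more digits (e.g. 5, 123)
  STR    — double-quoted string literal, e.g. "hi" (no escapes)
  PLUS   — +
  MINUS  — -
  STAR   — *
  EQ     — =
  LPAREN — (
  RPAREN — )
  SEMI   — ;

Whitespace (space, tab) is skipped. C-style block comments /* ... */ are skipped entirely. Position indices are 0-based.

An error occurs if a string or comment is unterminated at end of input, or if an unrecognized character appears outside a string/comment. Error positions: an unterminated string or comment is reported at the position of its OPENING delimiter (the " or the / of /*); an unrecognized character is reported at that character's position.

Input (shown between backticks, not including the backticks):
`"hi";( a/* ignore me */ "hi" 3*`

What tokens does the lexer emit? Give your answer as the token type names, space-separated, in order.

pos=0: enter STRING mode
pos=0: emit STR "hi" (now at pos=4)
pos=4: emit SEMI ';'
pos=5: emit LPAREN '('
pos=7: emit ID 'a' (now at pos=8)
pos=8: enter COMMENT mode (saw '/*')
exit COMMENT mode (now at pos=23)
pos=24: enter STRING mode
pos=24: emit STR "hi" (now at pos=28)
pos=29: emit NUM '3' (now at pos=30)
pos=30: emit STAR '*'
DONE. 7 tokens: [STR, SEMI, LPAREN, ID, STR, NUM, STAR]

Answer: STR SEMI LPAREN ID STR NUM STAR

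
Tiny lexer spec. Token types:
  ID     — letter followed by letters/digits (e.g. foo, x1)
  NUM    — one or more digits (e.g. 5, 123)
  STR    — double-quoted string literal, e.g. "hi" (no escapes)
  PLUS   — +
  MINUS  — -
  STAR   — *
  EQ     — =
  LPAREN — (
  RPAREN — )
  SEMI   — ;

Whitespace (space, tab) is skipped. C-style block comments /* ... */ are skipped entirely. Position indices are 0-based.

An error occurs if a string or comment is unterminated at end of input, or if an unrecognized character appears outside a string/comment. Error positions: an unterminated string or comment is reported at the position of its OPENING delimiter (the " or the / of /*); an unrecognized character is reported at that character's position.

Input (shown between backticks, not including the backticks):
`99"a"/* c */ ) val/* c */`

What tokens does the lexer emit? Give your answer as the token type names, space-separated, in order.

Answer: NUM STR RPAREN ID

Derivation:
pos=0: emit NUM '99' (now at pos=2)
pos=2: enter STRING mode
pos=2: emit STR "a" (now at pos=5)
pos=5: enter COMMENT mode (saw '/*')
exit COMMENT mode (now at pos=12)
pos=13: emit RPAREN ')'
pos=15: emit ID 'val' (now at pos=18)
pos=18: enter COMMENT mode (saw '/*')
exit COMMENT mode (now at pos=25)
DONE. 4 tokens: [NUM, STR, RPAREN, ID]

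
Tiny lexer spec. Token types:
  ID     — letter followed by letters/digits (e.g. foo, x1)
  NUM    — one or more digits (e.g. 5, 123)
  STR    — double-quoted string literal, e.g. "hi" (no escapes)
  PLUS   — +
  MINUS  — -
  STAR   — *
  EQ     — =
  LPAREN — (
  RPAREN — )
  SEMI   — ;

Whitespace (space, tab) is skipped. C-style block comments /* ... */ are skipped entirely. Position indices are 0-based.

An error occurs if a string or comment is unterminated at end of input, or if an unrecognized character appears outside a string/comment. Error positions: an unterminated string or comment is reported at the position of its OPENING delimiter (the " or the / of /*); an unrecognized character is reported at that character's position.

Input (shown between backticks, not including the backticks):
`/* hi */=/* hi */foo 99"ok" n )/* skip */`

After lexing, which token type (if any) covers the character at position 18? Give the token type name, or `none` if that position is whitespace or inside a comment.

Answer: ID

Derivation:
pos=0: enter COMMENT mode (saw '/*')
exit COMMENT mode (now at pos=8)
pos=8: emit EQ '='
pos=9: enter COMMENT mode (saw '/*')
exit COMMENT mode (now at pos=17)
pos=17: emit ID 'foo' (now at pos=20)
pos=21: emit NUM '99' (now at pos=23)
pos=23: enter STRING mode
pos=23: emit STR "ok" (now at pos=27)
pos=28: emit ID 'n' (now at pos=29)
pos=30: emit RPAREN ')'
pos=31: enter COMMENT mode (saw '/*')
exit COMMENT mode (now at pos=41)
DONE. 6 tokens: [EQ, ID, NUM, STR, ID, RPAREN]
Position 18: char is 'o' -> ID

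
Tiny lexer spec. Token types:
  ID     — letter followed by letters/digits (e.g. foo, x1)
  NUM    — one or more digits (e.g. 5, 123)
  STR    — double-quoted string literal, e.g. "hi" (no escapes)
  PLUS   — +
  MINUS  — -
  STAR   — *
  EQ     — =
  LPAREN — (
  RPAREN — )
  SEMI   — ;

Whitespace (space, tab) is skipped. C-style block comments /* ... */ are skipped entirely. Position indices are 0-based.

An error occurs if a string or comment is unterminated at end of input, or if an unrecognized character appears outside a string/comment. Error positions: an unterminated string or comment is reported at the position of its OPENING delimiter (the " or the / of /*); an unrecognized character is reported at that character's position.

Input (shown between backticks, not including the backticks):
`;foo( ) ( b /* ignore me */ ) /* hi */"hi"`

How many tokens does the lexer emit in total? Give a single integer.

pos=0: emit SEMI ';'
pos=1: emit ID 'foo' (now at pos=4)
pos=4: emit LPAREN '('
pos=6: emit RPAREN ')'
pos=8: emit LPAREN '('
pos=10: emit ID 'b' (now at pos=11)
pos=12: enter COMMENT mode (saw '/*')
exit COMMENT mode (now at pos=27)
pos=28: emit RPAREN ')'
pos=30: enter COMMENT mode (saw '/*')
exit COMMENT mode (now at pos=38)
pos=38: enter STRING mode
pos=38: emit STR "hi" (now at pos=42)
DONE. 8 tokens: [SEMI, ID, LPAREN, RPAREN, LPAREN, ID, RPAREN, STR]

Answer: 8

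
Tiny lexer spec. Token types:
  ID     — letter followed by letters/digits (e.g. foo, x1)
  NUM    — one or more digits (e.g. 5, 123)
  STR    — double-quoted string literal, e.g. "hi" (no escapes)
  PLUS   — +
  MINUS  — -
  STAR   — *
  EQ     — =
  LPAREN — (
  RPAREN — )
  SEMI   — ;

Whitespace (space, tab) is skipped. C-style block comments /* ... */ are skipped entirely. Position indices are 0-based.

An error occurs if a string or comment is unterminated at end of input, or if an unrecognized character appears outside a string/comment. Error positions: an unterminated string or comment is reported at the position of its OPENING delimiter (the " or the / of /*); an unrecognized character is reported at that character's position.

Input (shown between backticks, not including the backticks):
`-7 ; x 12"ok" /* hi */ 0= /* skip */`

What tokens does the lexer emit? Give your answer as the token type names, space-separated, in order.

Answer: MINUS NUM SEMI ID NUM STR NUM EQ

Derivation:
pos=0: emit MINUS '-'
pos=1: emit NUM '7' (now at pos=2)
pos=3: emit SEMI ';'
pos=5: emit ID 'x' (now at pos=6)
pos=7: emit NUM '12' (now at pos=9)
pos=9: enter STRING mode
pos=9: emit STR "ok" (now at pos=13)
pos=14: enter COMMENT mode (saw '/*')
exit COMMENT mode (now at pos=22)
pos=23: emit NUM '0' (now at pos=24)
pos=24: emit EQ '='
pos=26: enter COMMENT mode (saw '/*')
exit COMMENT mode (now at pos=36)
DONE. 8 tokens: [MINUS, NUM, SEMI, ID, NUM, STR, NUM, EQ]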